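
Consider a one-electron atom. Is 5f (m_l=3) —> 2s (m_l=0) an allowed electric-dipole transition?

forbidden

Δl = 0 − 3 = -3; the E1 rule Δl = ±1 is fails.
Δm_l = 0 − (3) = -3. E1 requires Δm_l = 0, ±1: fails.
The transition is electric-dipole forbidden.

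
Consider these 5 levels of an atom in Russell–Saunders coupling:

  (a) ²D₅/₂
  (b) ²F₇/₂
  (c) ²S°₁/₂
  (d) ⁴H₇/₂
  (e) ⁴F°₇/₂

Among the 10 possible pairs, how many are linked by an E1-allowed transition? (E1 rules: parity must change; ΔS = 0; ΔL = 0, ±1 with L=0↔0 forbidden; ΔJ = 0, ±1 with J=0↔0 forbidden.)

0

(a)–(b): forbidden (parity).
(a)–(c): forbidden (ΔL, ΔJ).
(a)–(d): forbidden (parity, ΔS, ΔL).
(a)–(e): forbidden (ΔS).
(b)–(c): forbidden (ΔL, ΔJ).
(b)–(d): forbidden (parity, ΔS, ΔL).
(b)–(e): forbidden (ΔS).
(c)–(d): forbidden (ΔS, ΔL, ΔJ).
(c)–(e): forbidden (parity, ΔS, ΔL, ΔJ).
(d)–(e): forbidden (ΔL).
Allowed pairs: 0 of 10.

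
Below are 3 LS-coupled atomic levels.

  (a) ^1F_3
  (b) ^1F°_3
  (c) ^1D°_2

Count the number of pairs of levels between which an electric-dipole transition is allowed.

2

(a)–(b): allowed.
(a)–(c): allowed.
(b)–(c): forbidden (parity).
Allowed pairs: 2 of 3.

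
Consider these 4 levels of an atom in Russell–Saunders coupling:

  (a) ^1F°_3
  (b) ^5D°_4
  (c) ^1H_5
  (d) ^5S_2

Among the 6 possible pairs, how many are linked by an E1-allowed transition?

(a)–(b): forbidden (parity, ΔS).
(a)–(c): forbidden (ΔL, ΔJ).
(a)–(d): forbidden (ΔS, ΔL).
(b)–(c): forbidden (ΔS, ΔL).
(b)–(d): forbidden (ΔL, ΔJ).
(c)–(d): forbidden (parity, ΔS, ΔL, ΔJ).
Allowed pairs: 0 of 6.

0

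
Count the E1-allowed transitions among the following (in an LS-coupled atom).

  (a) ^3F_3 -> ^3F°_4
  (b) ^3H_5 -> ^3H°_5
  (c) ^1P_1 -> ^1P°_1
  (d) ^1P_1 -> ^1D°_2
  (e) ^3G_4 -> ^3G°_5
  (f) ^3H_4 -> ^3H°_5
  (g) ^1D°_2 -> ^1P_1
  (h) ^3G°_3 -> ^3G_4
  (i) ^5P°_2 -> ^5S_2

9

(a) allowed
(b) allowed
(c) allowed
(d) allowed
(e) allowed
(f) allowed
(g) allowed
(h) allowed
(i) allowed
Total allowed: 9 of 9.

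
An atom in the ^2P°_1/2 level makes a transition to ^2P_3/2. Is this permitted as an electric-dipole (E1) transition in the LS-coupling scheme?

Parity must change: odd → even — satisfied.
ΔS = 0: S: 1/2 → 1/2 — satisfied.
ΔL = 0, ±1 (not L=0↔0): L: 1 → 1, ΔL = +0 — satisfied.
ΔJ = 0, ±1 (not J=0↔0): J: 1/2 → 3/2, ΔJ = +1 — satisfied.
All four E1 rules are satisfied.

allowed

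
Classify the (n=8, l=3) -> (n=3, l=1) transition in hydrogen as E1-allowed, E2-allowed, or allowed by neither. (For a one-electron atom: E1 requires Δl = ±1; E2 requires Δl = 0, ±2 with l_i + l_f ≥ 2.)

E2

Δl = 1 − 3 = -2; l_i + l_f = 4.
E1 (Δl = ±1): not satisfied.
E2 (Δl = 0,±2, l_i+l_f ≥ 2): satisfied.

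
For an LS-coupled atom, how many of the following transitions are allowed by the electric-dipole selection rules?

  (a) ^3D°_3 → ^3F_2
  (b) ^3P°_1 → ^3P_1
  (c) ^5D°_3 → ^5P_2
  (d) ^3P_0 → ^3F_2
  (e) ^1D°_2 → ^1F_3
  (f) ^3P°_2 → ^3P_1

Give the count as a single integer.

5

(a) allowed
(b) allowed
(c) allowed
(d) forbidden (parity, ΔL, ΔJ fail)
(e) allowed
(f) allowed
Total allowed: 5 of 6.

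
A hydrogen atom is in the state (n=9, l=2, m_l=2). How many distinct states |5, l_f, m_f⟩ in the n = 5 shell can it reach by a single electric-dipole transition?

E1 requires Δl = ±1, so l_f ∈ {1, 3}; with 0 ≤ l_f ≤ n_f−1 = 4, the allowed l_f values are {1, 3}.
For l_f = 1: m_f ∈ {m_i−1, m_i, m_i+1} ∩ [−1, 1] = {1} → 1 state.
For l_f = 3: m_f ∈ {m_i−1, m_i, m_i+1} ∩ [−3, 3] = {1, 2, 3} → 3 states.
Total: 4.

4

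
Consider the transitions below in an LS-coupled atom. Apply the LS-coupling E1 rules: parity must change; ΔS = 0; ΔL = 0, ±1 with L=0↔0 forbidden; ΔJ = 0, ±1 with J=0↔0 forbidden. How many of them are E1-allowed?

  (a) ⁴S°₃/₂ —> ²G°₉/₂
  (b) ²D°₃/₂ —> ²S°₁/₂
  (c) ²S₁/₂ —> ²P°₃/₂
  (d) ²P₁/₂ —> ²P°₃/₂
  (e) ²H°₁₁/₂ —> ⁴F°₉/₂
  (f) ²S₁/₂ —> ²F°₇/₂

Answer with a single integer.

(a) forbidden (parity, ΔS, ΔL, ΔJ fail)
(b) forbidden (parity, ΔL fail)
(c) allowed
(d) allowed
(e) forbidden (parity, ΔS, ΔL fail)
(f) forbidden (ΔL, ΔJ fail)
Total allowed: 2 of 6.

2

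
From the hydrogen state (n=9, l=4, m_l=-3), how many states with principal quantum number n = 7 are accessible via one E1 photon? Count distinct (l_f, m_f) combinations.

5

E1 requires Δl = ±1, so l_f ∈ {3, 5}; with 0 ≤ l_f ≤ n_f−1 = 6, the allowed l_f values are {3, 5}.
For l_f = 3: m_f ∈ {m_i−1, m_i, m_i+1} ∩ [−3, 3] = {-3, -2} → 2 states.
For l_f = 5: m_f ∈ {m_i−1, m_i, m_i+1} ∩ [−5, 5] = {-4, -3, -2} → 3 states.
Total: 5.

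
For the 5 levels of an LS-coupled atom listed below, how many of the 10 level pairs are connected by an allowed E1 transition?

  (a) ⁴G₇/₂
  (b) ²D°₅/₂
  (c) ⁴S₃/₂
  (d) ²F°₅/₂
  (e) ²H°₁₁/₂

0

(a)–(b): forbidden (ΔS, ΔL).
(a)–(c): forbidden (parity, ΔL, ΔJ).
(a)–(d): forbidden (ΔS).
(a)–(e): forbidden (ΔS, ΔJ).
(b)–(c): forbidden (ΔS, ΔL).
(b)–(d): forbidden (parity).
(b)–(e): forbidden (parity, ΔL, ΔJ).
(c)–(d): forbidden (ΔS, ΔL).
(c)–(e): forbidden (ΔS, ΔL, ΔJ).
(d)–(e): forbidden (parity, ΔL, ΔJ).
Allowed pairs: 0 of 10.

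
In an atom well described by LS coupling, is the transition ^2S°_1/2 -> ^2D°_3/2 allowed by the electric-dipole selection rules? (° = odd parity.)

forbidden

Reading off the term symbols: S 1/2→1/2, L 0→2, J 1/2→3/2, parity odd→odd.
Parity must change: odd → odd — fails.
ΔS = 0: S: 1/2 → 1/2 — ok.
ΔL = 0, ±1 (not L=0↔0): L: 0 → 2, ΔL = +2 — fails.
ΔJ = 0, ±1 (not J=0↔0): J: 1/2 → 3/2, ΔJ = +1 — ok.
Rule(s) violated: parity, ΔL.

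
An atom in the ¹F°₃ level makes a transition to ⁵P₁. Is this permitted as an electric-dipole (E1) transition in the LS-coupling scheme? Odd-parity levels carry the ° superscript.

forbidden

Reading off the term symbols: S 0→2, L 3→1, J 3→1, parity odd→even.
Parity must change: odd → even — ok.
ΔS = 0: S: 0 → 2 — fails.
ΔL = 0, ±1 (not L=0↔0): L: 3 → 1, ΔL = -2 — fails.
ΔJ = 0, ±1 (not J=0↔0): J: 3 → 1, ΔJ = -2 — fails.
Rule(s) violated: ΔS, ΔL, ΔJ.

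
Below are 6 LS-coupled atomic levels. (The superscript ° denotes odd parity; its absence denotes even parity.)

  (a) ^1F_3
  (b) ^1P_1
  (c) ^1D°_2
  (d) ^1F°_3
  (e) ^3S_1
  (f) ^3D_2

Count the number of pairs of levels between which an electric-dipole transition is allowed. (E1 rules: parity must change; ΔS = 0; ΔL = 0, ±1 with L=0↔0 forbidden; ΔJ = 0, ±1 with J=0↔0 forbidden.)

(a)–(b): forbidden (parity, ΔL, ΔJ).
(a)–(c): allowed.
(a)–(d): allowed.
(a)–(e): forbidden (parity, ΔS, ΔL, ΔJ).
(a)–(f): forbidden (parity, ΔS).
(b)–(c): allowed.
(b)–(d): forbidden (ΔL, ΔJ).
(b)–(e): forbidden (parity, ΔS).
(b)–(f): forbidden (parity, ΔS).
(c)–(d): forbidden (parity).
(c)–(e): forbidden (ΔS, ΔL).
(c)–(f): forbidden (ΔS).
(d)–(e): forbidden (ΔS, ΔL, ΔJ).
(d)–(f): forbidden (ΔS).
(e)–(f): forbidden (parity, ΔL).
Allowed pairs: 3 of 15.

3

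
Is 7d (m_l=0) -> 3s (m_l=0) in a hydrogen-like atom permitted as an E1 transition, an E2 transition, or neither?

E2

Δl = 0 − 2 = -2; l_i + l_f = 2.
Δm_l = +0.
E1 (Δl = ±1, |Δm_l| ≤ 1): not satisfied.
E2 (Δl = 0,±2, l_i+l_f ≥ 2, |Δm_l| ≤ 2): satisfied.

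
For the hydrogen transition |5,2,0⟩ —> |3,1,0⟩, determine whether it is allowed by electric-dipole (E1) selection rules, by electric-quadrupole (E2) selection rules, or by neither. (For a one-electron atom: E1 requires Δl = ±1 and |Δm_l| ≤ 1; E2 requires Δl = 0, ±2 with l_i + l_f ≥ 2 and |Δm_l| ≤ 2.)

E1

Δl = 1 − 2 = -1; l_i + l_f = 3.
Δm_l = +0.
E1 (Δl = ±1, |Δm_l| ≤ 1): satisfied.
E2 (Δl = 0,±2, l_i+l_f ≥ 2, |Δm_l| ≤ 2): not satisfied.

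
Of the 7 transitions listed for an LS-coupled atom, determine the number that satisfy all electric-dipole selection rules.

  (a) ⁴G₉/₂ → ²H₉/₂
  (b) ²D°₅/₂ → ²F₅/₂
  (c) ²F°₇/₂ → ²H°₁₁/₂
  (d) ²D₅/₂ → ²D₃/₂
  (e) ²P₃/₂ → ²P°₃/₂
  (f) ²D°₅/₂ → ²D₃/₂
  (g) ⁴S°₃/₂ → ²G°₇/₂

3

(a) forbidden (parity, ΔS fail)
(b) allowed
(c) forbidden (parity, ΔL, ΔJ fail)
(d) forbidden (parity fails)
(e) allowed
(f) allowed
(g) forbidden (parity, ΔS, ΔL, ΔJ fail)
Total allowed: 3 of 7.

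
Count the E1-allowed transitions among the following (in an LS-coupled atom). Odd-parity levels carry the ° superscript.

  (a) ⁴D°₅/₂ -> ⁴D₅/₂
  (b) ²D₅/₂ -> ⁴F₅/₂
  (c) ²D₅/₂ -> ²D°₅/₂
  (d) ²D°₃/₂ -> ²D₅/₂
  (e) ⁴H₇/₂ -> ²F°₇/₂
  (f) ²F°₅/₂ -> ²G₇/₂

4

(a) allowed
(b) forbidden (parity, ΔS fail)
(c) allowed
(d) allowed
(e) forbidden (ΔS, ΔL fail)
(f) allowed
Total allowed: 4 of 6.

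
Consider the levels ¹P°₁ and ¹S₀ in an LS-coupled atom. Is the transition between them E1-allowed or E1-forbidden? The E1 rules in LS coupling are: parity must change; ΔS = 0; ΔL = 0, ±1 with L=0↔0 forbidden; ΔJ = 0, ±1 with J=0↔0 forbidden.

Reading off the term symbols: S 0→0, L 1→0, J 1→0, parity odd→even.
Parity must change: odd → even — passes.
ΔS = 0: S: 0 → 0 — passes.
ΔL = 0, ±1 (not L=0↔0): L: 1 → 0, ΔL = -1 — passes.
ΔJ = 0, ±1 (not J=0↔0): J: 1 → 0, ΔJ = -1 — passes.
All four E1 rules are satisfied.

allowed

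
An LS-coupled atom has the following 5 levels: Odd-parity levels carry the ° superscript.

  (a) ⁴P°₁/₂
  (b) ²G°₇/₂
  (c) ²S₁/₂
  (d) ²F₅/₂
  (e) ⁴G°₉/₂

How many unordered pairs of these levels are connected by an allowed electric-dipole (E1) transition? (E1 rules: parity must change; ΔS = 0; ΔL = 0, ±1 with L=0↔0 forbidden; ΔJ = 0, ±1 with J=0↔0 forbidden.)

1

(a)–(b): forbidden (parity, ΔS, ΔL, ΔJ).
(a)–(c): forbidden (ΔS).
(a)–(d): forbidden (ΔS, ΔL, ΔJ).
(a)–(e): forbidden (parity, ΔL, ΔJ).
(b)–(c): forbidden (ΔL, ΔJ).
(b)–(d): allowed.
(b)–(e): forbidden (parity, ΔS).
(c)–(d): forbidden (parity, ΔL, ΔJ).
(c)–(e): forbidden (ΔS, ΔL, ΔJ).
(d)–(e): forbidden (ΔS, ΔJ).
Allowed pairs: 1 of 10.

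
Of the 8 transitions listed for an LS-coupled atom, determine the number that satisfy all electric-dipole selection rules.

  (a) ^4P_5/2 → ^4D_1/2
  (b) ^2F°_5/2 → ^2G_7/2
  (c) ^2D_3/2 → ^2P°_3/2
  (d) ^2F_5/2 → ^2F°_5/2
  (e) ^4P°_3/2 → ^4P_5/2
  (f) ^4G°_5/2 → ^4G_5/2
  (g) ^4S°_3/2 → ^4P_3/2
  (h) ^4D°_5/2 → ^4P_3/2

(a) forbidden (parity, ΔJ fail)
(b) allowed
(c) allowed
(d) allowed
(e) allowed
(f) allowed
(g) allowed
(h) allowed
Total allowed: 7 of 8.

7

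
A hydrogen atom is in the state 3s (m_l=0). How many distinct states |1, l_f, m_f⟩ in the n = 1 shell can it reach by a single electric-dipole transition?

0

E1 requires l_f ∈ {-1, 1}, but neither lies in [0, 0], so no final state is reachable.
Total: 0.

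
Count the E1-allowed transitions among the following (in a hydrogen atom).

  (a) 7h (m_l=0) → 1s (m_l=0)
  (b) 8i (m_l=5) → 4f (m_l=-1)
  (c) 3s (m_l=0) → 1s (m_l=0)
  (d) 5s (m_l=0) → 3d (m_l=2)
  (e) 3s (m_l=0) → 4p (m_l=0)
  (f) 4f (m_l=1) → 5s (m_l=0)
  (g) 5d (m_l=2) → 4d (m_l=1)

1

(a) forbidden — Δl = -5 (E1 requires Δl = ±1)
(b) forbidden — Δl = -3 (E1 requires Δl = ±1); Δm_l = -6 (E1 requires Δm_l = 0, ±1)
(c) forbidden — Δl = +0 (E1 requires Δl = ±1)
(d) forbidden — Δl = +2 (E1 requires Δl = ±1); Δm_l = +2 (E1 requires Δm_l = 0, ±1)
(e) allowed
(f) forbidden — Δl = -3 (E1 requires Δl = ±1)
(g) forbidden — Δl = +0 (E1 requires Δl = ±1)
Total allowed: 1 of 7.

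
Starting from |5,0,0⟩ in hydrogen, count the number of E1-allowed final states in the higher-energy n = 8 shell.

E1 requires Δl = ±1, so l_f ∈ {-1, 1}; with 0 ≤ l_f ≤ n_f−1 = 7, the allowed l_f values are {1}.
For l_f = 1: m_f ∈ {m_i−1, m_i, m_i+1} ∩ [−1, 1] = {-1, 0, 1} → 3 states.
Total: 3.

3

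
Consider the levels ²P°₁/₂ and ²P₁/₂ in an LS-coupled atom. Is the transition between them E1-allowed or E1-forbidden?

ΔJ = 0, ±1 (not J=0↔0): J: 1/2 → 1/2, ΔJ = +0 — ok.
ΔL = 0, ±1 (not L=0↔0): L: 1 → 1, ΔL = +0 — ok.
Parity must change: odd → even — ok.
ΔS = 0: S: 1/2 → 1/2 — ok.
All four E1 rules are satisfied.

allowed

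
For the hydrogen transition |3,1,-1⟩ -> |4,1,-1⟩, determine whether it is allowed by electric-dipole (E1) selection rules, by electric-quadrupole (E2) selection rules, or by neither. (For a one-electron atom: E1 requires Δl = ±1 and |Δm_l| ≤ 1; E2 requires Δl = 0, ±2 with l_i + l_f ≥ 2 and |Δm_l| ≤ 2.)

E2

Δl = 1 − 1 = +0; l_i + l_f = 2.
Δm_l = +0.
E1 (Δl = ±1, |Δm_l| ≤ 1): not satisfied.
E2 (Δl = 0,±2, l_i+l_f ≥ 2, |Δm_l| ≤ 2): satisfied.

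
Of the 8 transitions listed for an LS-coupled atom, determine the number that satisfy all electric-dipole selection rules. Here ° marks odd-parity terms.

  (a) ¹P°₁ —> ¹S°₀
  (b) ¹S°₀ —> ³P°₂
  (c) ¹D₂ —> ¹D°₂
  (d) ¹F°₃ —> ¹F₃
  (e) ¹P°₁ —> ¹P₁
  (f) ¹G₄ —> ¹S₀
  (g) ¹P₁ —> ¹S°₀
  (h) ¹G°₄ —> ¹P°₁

4

(a) forbidden (parity fails)
(b) forbidden (parity, ΔS, ΔJ fail)
(c) allowed
(d) allowed
(e) allowed
(f) forbidden (parity, ΔL, ΔJ fail)
(g) allowed
(h) forbidden (parity, ΔL, ΔJ fail)
Total allowed: 4 of 8.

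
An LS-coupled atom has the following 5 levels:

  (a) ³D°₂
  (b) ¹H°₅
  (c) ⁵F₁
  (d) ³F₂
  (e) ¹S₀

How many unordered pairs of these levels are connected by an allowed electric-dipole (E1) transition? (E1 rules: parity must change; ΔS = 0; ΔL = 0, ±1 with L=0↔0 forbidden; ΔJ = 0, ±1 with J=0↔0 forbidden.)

1

(a)–(b): forbidden (parity, ΔS, ΔL, ΔJ).
(a)–(c): forbidden (ΔS).
(a)–(d): allowed.
(a)–(e): forbidden (ΔS, ΔL, ΔJ).
(b)–(c): forbidden (ΔS, ΔL, ΔJ).
(b)–(d): forbidden (ΔS, ΔL, ΔJ).
(b)–(e): forbidden (ΔL, ΔJ).
(c)–(d): forbidden (parity, ΔS).
(c)–(e): forbidden (parity, ΔS, ΔL).
(d)–(e): forbidden (parity, ΔS, ΔL, ΔJ).
Allowed pairs: 1 of 10.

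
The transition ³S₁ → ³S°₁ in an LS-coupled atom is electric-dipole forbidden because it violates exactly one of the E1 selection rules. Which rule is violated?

the L=0 ↔ L=0 exclusion

Initial level: S=1, L=0, J=1, parity even. Final level: S=1, L=0, J=1, parity odd.
Parity must change: even → odd — satisfied.
ΔS = 0: S: 1 → 1 — satisfied.
ΔL = 0, ±1 (not L=0↔0): L: 0 → 0, ΔL = +0 — violated.
ΔJ = 0, ±1 (not J=0↔0): J: 1 → 1, ΔJ = +0 — satisfied.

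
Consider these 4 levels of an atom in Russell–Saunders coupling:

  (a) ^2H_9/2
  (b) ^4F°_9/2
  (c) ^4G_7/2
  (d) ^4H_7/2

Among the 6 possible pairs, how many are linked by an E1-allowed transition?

(a)–(b): forbidden (ΔS, ΔL).
(a)–(c): forbidden (parity, ΔS).
(a)–(d): forbidden (parity, ΔS).
(b)–(c): allowed.
(b)–(d): forbidden (ΔL).
(c)–(d): forbidden (parity).
Allowed pairs: 1 of 6.

1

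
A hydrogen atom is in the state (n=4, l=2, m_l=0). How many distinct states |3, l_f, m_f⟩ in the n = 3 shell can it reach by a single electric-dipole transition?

E1 requires Δl = ±1, so l_f ∈ {1, 3}; with 0 ≤ l_f ≤ n_f−1 = 2, the allowed l_f values are {1}.
For l_f = 1: m_f ∈ {m_i−1, m_i, m_i+1} ∩ [−1, 1] = {-1, 0, 1} → 3 states.
Total: 3.

3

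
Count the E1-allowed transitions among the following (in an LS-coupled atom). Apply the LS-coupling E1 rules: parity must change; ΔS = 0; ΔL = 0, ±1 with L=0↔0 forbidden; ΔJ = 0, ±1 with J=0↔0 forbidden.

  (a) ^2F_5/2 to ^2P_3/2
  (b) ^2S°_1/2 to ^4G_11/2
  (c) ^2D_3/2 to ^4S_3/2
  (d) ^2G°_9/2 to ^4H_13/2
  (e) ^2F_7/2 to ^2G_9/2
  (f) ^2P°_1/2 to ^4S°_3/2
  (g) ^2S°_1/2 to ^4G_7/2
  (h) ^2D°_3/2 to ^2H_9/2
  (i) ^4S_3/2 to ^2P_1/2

(a) forbidden (parity, ΔL fail)
(b) forbidden (ΔS, ΔL, ΔJ fail)
(c) forbidden (parity, ΔS, ΔL fail)
(d) forbidden (ΔS, ΔJ fail)
(e) forbidden (parity fails)
(f) forbidden (parity, ΔS fail)
(g) forbidden (ΔS, ΔL, ΔJ fail)
(h) forbidden (ΔL, ΔJ fail)
(i) forbidden (parity, ΔS fail)
Total allowed: 0 of 9.

0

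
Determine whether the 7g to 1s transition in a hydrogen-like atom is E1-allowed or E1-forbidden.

Initial l = 4, final l = 0, so Δl = -4. E1 requires Δl = ±1: fails.
The transition is electric-dipole forbidden.

forbidden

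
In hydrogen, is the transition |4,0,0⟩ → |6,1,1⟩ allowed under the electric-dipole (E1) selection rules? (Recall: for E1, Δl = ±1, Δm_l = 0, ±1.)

Δl = 1 − 0 = +1; the E1 rule Δl = ±1 is ok.
Δm_l = 1 − (0) = +1. E1 requires Δm_l = 0, ±1: ok.
All E1 selection rules are satisfied.

allowed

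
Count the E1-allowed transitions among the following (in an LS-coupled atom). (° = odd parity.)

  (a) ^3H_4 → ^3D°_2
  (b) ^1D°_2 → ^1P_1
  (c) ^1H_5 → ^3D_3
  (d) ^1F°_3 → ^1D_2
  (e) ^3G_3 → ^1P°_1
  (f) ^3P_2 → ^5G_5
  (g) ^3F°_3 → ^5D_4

2

(a) forbidden (ΔL, ΔJ fail)
(b) allowed
(c) forbidden (parity, ΔS, ΔL, ΔJ fail)
(d) allowed
(e) forbidden (ΔS, ΔL, ΔJ fail)
(f) forbidden (parity, ΔS, ΔL, ΔJ fail)
(g) forbidden (ΔS fails)
Total allowed: 2 of 7.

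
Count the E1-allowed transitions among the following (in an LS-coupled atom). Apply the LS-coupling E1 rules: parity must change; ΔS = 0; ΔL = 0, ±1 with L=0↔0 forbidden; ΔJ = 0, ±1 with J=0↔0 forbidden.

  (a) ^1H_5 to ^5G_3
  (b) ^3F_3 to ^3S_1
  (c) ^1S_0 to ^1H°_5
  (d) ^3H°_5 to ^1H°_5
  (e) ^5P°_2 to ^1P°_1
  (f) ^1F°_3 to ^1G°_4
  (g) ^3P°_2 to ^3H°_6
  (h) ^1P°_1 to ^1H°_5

(a) forbidden (parity, ΔS, ΔJ fail)
(b) forbidden (parity, ΔL, ΔJ fail)
(c) forbidden (ΔL, ΔJ fail)
(d) forbidden (parity, ΔS fail)
(e) forbidden (parity, ΔS fail)
(f) forbidden (parity fails)
(g) forbidden (parity, ΔL, ΔJ fail)
(h) forbidden (parity, ΔL, ΔJ fail)
Total allowed: 0 of 8.

0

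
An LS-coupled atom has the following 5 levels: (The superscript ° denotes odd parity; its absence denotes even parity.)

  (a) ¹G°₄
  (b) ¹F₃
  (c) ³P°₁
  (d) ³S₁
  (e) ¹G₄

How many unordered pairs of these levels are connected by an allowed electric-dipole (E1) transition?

3

(a)–(b): allowed.
(a)–(c): forbidden (parity, ΔS, ΔL, ΔJ).
(a)–(d): forbidden (ΔS, ΔL, ΔJ).
(a)–(e): allowed.
(b)–(c): forbidden (ΔS, ΔL, ΔJ).
(b)–(d): forbidden (parity, ΔS, ΔL, ΔJ).
(b)–(e): forbidden (parity).
(c)–(d): allowed.
(c)–(e): forbidden (ΔS, ΔL, ΔJ).
(d)–(e): forbidden (parity, ΔS, ΔL, ΔJ).
Allowed pairs: 3 of 10.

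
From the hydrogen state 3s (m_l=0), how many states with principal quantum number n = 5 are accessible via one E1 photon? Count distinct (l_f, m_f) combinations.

3

E1 requires Δl = ±1, so l_f ∈ {-1, 1}; with 0 ≤ l_f ≤ n_f−1 = 4, the allowed l_f values are {1}.
For l_f = 1: m_f ∈ {m_i−1, m_i, m_i+1} ∩ [−1, 1] = {-1, 0, 1} → 3 states.
Total: 3.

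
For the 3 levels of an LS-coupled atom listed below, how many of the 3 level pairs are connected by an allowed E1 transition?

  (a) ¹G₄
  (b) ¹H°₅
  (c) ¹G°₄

(a)–(b): allowed.
(a)–(c): allowed.
(b)–(c): forbidden (parity).
Allowed pairs: 2 of 3.

2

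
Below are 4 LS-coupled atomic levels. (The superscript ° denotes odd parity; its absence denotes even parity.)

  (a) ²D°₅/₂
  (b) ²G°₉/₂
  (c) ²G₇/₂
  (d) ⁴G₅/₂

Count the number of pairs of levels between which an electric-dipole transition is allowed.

1

(a)–(b): forbidden (parity, ΔL, ΔJ).
(a)–(c): forbidden (ΔL).
(a)–(d): forbidden (ΔS, ΔL).
(b)–(c): allowed.
(b)–(d): forbidden (ΔS, ΔJ).
(c)–(d): forbidden (parity, ΔS).
Allowed pairs: 1 of 6.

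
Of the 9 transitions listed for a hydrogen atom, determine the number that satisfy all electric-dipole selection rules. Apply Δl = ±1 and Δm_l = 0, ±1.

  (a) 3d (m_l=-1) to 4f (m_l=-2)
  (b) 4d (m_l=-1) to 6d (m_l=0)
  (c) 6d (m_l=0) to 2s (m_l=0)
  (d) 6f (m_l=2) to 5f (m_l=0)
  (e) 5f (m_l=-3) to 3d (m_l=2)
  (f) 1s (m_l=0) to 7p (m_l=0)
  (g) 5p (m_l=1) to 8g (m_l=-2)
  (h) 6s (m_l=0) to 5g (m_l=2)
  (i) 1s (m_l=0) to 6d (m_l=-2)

(a) allowed
(b) forbidden — Δl = +0 (E1 requires Δl = ±1)
(c) forbidden — Δl = -2 (E1 requires Δl = ±1)
(d) forbidden — Δl = +0 (E1 requires Δl = ±1); Δm_l = -2 (E1 requires Δm_l = 0, ±1)
(e) forbidden — Δm_l = +5 (E1 requires Δm_l = 0, ±1)
(f) allowed
(g) forbidden — Δl = +3 (E1 requires Δl = ±1); Δm_l = -3 (E1 requires Δm_l = 0, ±1)
(h) forbidden — Δl = +4 (E1 requires Δl = ±1); Δm_l = +2 (E1 requires Δm_l = 0, ±1)
(i) forbidden — Δl = +2 (E1 requires Δl = ±1); Δm_l = -2 (E1 requires Δm_l = 0, ±1)
Total allowed: 2 of 9.

2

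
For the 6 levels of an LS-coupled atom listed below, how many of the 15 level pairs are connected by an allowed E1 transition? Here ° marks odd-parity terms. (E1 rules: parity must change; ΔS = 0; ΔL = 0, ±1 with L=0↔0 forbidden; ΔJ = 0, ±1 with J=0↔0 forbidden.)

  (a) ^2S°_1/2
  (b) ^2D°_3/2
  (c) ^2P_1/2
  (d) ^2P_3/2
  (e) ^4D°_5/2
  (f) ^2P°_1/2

(a)–(b): forbidden (parity, ΔL).
(a)–(c): allowed.
(a)–(d): allowed.
(a)–(e): forbidden (parity, ΔS, ΔL, ΔJ).
(a)–(f): forbidden (parity).
(b)–(c): allowed.
(b)–(d): allowed.
(b)–(e): forbidden (parity, ΔS).
(b)–(f): forbidden (parity).
(c)–(d): forbidden (parity).
(c)–(e): forbidden (ΔS, ΔJ).
(c)–(f): allowed.
(d)–(e): forbidden (ΔS).
(d)–(f): allowed.
(e)–(f): forbidden (parity, ΔS, ΔJ).
Allowed pairs: 6 of 15.

6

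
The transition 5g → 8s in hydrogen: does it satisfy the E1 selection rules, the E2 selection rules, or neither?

neither

Δl = 0 − 4 = -4; l_i + l_f = 4.
E1 (Δl = ±1): not satisfied.
E2 (Δl = 0,±2, l_i+l_f ≥ 2): not satisfied.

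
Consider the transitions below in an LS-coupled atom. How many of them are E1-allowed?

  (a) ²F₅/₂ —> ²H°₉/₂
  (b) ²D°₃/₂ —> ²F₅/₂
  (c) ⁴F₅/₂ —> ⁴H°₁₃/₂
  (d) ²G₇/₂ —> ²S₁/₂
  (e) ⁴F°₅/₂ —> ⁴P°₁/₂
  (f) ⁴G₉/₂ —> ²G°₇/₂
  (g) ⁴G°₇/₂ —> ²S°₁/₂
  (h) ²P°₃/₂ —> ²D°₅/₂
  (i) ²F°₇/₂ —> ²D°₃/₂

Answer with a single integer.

1

(a) forbidden (ΔL, ΔJ fail)
(b) allowed
(c) forbidden (ΔL, ΔJ fail)
(d) forbidden (parity, ΔL, ΔJ fail)
(e) forbidden (parity, ΔL, ΔJ fail)
(f) forbidden (ΔS fails)
(g) forbidden (parity, ΔS, ΔL, ΔJ fail)
(h) forbidden (parity fails)
(i) forbidden (parity, ΔJ fail)
Total allowed: 1 of 9.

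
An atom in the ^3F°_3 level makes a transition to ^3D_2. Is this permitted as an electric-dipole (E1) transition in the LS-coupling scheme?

allowed

Reading off the term symbols: S 1→1, L 3→2, J 3→2, parity odd→even.
ΔS = 0: S: 1 → 1 — ✓.
ΔJ = 0, ±1 (not J=0↔0): J: 3 → 2, ΔJ = -1 — ✓.
Parity must change: odd → even — ✓.
ΔL = 0, ±1 (not L=0↔0): L: 3 → 2, ΔL = -1 — ✓.
All four E1 rules are satisfied.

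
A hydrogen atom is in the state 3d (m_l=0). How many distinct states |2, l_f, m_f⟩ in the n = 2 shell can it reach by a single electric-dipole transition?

E1 requires Δl = ±1, so l_f ∈ {1, 3}; with 0 ≤ l_f ≤ n_f−1 = 1, the allowed l_f values are {1}.
For l_f = 1: m_f ∈ {m_i−1, m_i, m_i+1} ∩ [−1, 1] = {-1, 0, 1} → 3 states.
Total: 3.

3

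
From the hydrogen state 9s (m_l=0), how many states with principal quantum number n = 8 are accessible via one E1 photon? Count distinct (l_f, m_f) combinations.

3

E1 requires Δl = ±1, so l_f ∈ {-1, 1}; with 0 ≤ l_f ≤ n_f−1 = 7, the allowed l_f values are {1}.
For l_f = 1: m_f ∈ {m_i−1, m_i, m_i+1} ∩ [−1, 1] = {-1, 0, 1} → 3 states.
Total: 3.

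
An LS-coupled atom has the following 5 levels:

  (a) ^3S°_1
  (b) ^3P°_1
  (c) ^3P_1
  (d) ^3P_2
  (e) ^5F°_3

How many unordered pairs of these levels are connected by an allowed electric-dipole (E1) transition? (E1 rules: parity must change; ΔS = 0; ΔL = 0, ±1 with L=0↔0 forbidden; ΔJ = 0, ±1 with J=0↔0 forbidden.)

4

(a)–(b): forbidden (parity).
(a)–(c): allowed.
(a)–(d): allowed.
(a)–(e): forbidden (parity, ΔS, ΔL, ΔJ).
(b)–(c): allowed.
(b)–(d): allowed.
(b)–(e): forbidden (parity, ΔS, ΔL, ΔJ).
(c)–(d): forbidden (parity).
(c)–(e): forbidden (ΔS, ΔL, ΔJ).
(d)–(e): forbidden (ΔS, ΔL).
Allowed pairs: 4 of 10.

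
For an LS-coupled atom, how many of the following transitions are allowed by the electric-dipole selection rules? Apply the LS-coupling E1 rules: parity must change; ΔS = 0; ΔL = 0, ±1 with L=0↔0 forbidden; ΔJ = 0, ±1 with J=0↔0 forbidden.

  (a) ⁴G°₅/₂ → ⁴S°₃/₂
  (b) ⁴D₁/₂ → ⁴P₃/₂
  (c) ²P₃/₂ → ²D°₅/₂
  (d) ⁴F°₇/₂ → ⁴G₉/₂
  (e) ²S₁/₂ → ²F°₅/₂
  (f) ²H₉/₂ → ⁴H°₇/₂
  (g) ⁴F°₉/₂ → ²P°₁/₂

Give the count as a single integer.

2

(a) forbidden (parity, ΔL fail)
(b) forbidden (parity fails)
(c) allowed
(d) allowed
(e) forbidden (ΔL, ΔJ fail)
(f) forbidden (ΔS fails)
(g) forbidden (parity, ΔS, ΔL, ΔJ fail)
Total allowed: 2 of 7.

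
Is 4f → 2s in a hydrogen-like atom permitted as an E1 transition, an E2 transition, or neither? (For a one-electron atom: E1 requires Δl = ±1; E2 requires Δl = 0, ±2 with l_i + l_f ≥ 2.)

Δl = 0 − 3 = -3; l_i + l_f = 3.
E1 (Δl = ±1): not satisfied.
E2 (Δl = 0,±2, l_i+l_f ≥ 2): not satisfied.

neither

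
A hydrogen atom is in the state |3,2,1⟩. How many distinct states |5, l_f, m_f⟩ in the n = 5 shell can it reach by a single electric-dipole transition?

5

E1 requires Δl = ±1, so l_f ∈ {1, 3}; with 0 ≤ l_f ≤ n_f−1 = 4, the allowed l_f values are {1, 3}.
For l_f = 1: m_f ∈ {m_i−1, m_i, m_i+1} ∩ [−1, 1] = {0, 1} → 2 states.
For l_f = 3: m_f ∈ {m_i−1, m_i, m_i+1} ∩ [−3, 3] = {0, 1, 2} → 3 states.
Total: 5.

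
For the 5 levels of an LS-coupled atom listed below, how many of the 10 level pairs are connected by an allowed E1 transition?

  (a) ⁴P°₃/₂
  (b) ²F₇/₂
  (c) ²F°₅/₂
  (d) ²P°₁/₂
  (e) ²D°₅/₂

2

(a)–(b): forbidden (ΔS, ΔL, ΔJ).
(a)–(c): forbidden (parity, ΔS, ΔL).
(a)–(d): forbidden (parity, ΔS).
(a)–(e): forbidden (parity, ΔS).
(b)–(c): allowed.
(b)–(d): forbidden (ΔL, ΔJ).
(b)–(e): allowed.
(c)–(d): forbidden (parity, ΔL, ΔJ).
(c)–(e): forbidden (parity).
(d)–(e): forbidden (parity, ΔJ).
Allowed pairs: 2 of 10.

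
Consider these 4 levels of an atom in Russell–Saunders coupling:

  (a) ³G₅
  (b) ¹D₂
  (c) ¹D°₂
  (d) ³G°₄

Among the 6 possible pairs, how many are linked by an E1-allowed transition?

2

(a)–(b): forbidden (parity, ΔS, ΔL, ΔJ).
(a)–(c): forbidden (ΔS, ΔL, ΔJ).
(a)–(d): allowed.
(b)–(c): allowed.
(b)–(d): forbidden (ΔS, ΔL, ΔJ).
(c)–(d): forbidden (parity, ΔS, ΔL, ΔJ).
Allowed pairs: 2 of 6.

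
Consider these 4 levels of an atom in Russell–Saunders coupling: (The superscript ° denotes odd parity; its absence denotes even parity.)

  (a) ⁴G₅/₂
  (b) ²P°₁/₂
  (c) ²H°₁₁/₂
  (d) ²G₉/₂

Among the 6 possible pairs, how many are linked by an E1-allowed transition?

1

(a)–(b): forbidden (ΔS, ΔL, ΔJ).
(a)–(c): forbidden (ΔS, ΔJ).
(a)–(d): forbidden (parity, ΔS, ΔJ).
(b)–(c): forbidden (parity, ΔL, ΔJ).
(b)–(d): forbidden (ΔL, ΔJ).
(c)–(d): allowed.
Allowed pairs: 1 of 6.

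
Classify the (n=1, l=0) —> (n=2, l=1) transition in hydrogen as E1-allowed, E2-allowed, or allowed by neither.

E1

Δl = 1 − 0 = +1; l_i + l_f = 1.
E1 (Δl = ±1): satisfied.
E2 (Δl = 0,±2, l_i+l_f ≥ 2): not satisfied.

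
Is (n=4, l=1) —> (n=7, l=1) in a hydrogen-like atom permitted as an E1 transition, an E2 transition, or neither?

Δl = 1 − 1 = +0; l_i + l_f = 2.
E1 (Δl = ±1): not satisfied.
E2 (Δl = 0,±2, l_i+l_f ≥ 2): satisfied.

E2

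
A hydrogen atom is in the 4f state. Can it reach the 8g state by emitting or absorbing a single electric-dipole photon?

l: 3 → 4 (Δl = +1). Δl = ±1 ok.
All E1 selection rules are satisfied.

allowed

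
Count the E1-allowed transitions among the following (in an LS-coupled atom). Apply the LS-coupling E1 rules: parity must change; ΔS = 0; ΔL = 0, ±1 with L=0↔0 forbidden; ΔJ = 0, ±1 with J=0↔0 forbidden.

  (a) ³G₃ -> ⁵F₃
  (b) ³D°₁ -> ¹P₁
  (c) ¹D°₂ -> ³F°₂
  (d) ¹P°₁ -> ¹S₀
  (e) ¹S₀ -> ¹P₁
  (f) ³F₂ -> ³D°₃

(a) forbidden (parity, ΔS fail)
(b) forbidden (ΔS fails)
(c) forbidden (parity, ΔS fail)
(d) allowed
(e) forbidden (parity fails)
(f) allowed
Total allowed: 2 of 6.

2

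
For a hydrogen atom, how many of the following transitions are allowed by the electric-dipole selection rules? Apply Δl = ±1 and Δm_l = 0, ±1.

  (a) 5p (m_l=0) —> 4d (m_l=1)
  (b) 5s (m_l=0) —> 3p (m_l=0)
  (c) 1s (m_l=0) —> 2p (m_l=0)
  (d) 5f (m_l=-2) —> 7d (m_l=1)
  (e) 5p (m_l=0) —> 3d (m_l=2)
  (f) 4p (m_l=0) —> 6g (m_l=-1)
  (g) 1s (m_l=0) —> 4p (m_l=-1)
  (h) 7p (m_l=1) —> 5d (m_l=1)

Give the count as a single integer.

5

(a) allowed
(b) allowed
(c) allowed
(d) forbidden — Δm_l = +3 (E1 requires Δm_l = 0, ±1)
(e) forbidden — Δm_l = +2 (E1 requires Δm_l = 0, ±1)
(f) forbidden — Δl = +3 (E1 requires Δl = ±1)
(g) allowed
(h) allowed
Total allowed: 5 of 8.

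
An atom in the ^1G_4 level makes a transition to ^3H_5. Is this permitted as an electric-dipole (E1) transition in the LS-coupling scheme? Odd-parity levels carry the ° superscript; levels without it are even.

forbidden

Parity must change: even → even — fails.
ΔS = 0: S: 0 → 1 — fails.
ΔL = 0, ±1 (not L=0↔0): L: 4 → 5, ΔL = +1 — passes.
ΔJ = 0, ±1 (not J=0↔0): J: 4 → 5, ΔJ = +1 — passes.
Rule(s) violated: parity, ΔS.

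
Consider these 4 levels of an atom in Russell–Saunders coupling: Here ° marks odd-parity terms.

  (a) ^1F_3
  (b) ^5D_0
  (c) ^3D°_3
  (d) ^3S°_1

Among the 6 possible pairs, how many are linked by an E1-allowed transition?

0

(a)–(b): forbidden (parity, ΔS, ΔJ).
(a)–(c): forbidden (ΔS).
(a)–(d): forbidden (ΔS, ΔL, ΔJ).
(b)–(c): forbidden (ΔS, ΔJ).
(b)–(d): forbidden (ΔS, ΔL).
(c)–(d): forbidden (parity, ΔL, ΔJ).
Allowed pairs: 0 of 6.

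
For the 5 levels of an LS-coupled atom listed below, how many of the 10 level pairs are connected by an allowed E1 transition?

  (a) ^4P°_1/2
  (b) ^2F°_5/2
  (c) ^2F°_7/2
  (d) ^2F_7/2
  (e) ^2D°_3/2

(a)–(b): forbidden (parity, ΔS, ΔL, ΔJ).
(a)–(c): forbidden (parity, ΔS, ΔL, ΔJ).
(a)–(d): forbidden (ΔS, ΔL, ΔJ).
(a)–(e): forbidden (parity, ΔS).
(b)–(c): forbidden (parity).
(b)–(d): allowed.
(b)–(e): forbidden (parity).
(c)–(d): allowed.
(c)–(e): forbidden (parity, ΔJ).
(d)–(e): forbidden (ΔJ).
Allowed pairs: 2 of 10.

2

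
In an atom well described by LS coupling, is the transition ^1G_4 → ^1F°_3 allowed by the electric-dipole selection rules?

Reading off the term symbols: S 0→0, L 4→3, J 4→3, parity even→odd.
Parity must change: even → odd — satisfied.
ΔS = 0: S: 0 → 0 — satisfied.
ΔL = 0, ±1 (not L=0↔0): L: 4 → 3, ΔL = -1 — satisfied.
ΔJ = 0, ±1 (not J=0↔0): J: 4 → 3, ΔJ = -1 — satisfied.
All four E1 rules are satisfied.

allowed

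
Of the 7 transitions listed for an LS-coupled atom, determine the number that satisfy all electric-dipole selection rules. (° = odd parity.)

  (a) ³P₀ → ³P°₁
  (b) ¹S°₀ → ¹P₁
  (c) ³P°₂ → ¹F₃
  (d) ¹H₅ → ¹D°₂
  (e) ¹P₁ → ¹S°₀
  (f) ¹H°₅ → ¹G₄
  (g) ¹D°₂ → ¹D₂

(a) allowed
(b) allowed
(c) forbidden (ΔS, ΔL fail)
(d) forbidden (ΔL, ΔJ fail)
(e) allowed
(f) allowed
(g) allowed
Total allowed: 5 of 7.

5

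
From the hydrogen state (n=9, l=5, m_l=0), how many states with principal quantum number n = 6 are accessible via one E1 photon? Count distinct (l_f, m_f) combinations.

3

E1 requires Δl = ±1, so l_f ∈ {4, 6}; with 0 ≤ l_f ≤ n_f−1 = 5, the allowed l_f values are {4}.
For l_f = 4: m_f ∈ {m_i−1, m_i, m_i+1} ∩ [−4, 4] = {-1, 0, 1} → 3 states.
Total: 3.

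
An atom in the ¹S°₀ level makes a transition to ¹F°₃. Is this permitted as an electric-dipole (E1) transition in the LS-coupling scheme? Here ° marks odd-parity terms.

forbidden

Reading off the term symbols: S 0→0, L 0→3, J 0→3, parity odd→odd.
ΔJ = 0, ±1 (not J=0↔0): J: 0 → 3, ΔJ = +3 — violated.
Parity must change: odd → odd — violated.
ΔS = 0: S: 0 → 0 — satisfied.
ΔL = 0, ±1 (not L=0↔0): L: 0 → 3, ΔL = +3 — violated.
Rule(s) violated: parity, ΔL, ΔJ.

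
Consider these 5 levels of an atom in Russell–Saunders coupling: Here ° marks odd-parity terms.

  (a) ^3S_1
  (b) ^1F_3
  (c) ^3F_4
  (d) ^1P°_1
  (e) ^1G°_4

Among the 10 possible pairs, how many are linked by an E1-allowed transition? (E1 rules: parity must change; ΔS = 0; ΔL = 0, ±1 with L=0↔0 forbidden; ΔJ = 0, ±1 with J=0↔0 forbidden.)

1

(a)–(b): forbidden (parity, ΔS, ΔL, ΔJ).
(a)–(c): forbidden (parity, ΔL, ΔJ).
(a)–(d): forbidden (ΔS).
(a)–(e): forbidden (ΔS, ΔL, ΔJ).
(b)–(c): forbidden (parity, ΔS).
(b)–(d): forbidden (ΔL, ΔJ).
(b)–(e): allowed.
(c)–(d): forbidden (ΔS, ΔL, ΔJ).
(c)–(e): forbidden (ΔS).
(d)–(e): forbidden (parity, ΔL, ΔJ).
Allowed pairs: 1 of 10.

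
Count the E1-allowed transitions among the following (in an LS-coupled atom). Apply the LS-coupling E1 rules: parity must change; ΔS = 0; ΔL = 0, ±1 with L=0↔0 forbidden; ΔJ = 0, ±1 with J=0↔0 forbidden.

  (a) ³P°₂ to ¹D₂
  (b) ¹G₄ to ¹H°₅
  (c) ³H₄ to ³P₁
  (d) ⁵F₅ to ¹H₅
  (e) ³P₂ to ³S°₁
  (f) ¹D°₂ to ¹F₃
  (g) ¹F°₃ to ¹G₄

4

(a) forbidden (ΔS fails)
(b) allowed
(c) forbidden (parity, ΔL, ΔJ fail)
(d) forbidden (parity, ΔS, ΔL fail)
(e) allowed
(f) allowed
(g) allowed
Total allowed: 4 of 7.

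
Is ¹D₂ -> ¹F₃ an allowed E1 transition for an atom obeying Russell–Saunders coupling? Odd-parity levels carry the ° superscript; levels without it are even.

forbidden

Reading off the term symbols: S 0→0, L 2→3, J 2→3, parity even→even.
Parity must change: even → even — ✗.
ΔS = 0: S: 0 → 0 — ✓.
ΔL = 0, ±1 (not L=0↔0): L: 2 → 3, ΔL = +1 — ✓.
ΔJ = 0, ±1 (not J=0↔0): J: 2 → 3, ΔJ = +1 — ✓.
Rule(s) violated: parity.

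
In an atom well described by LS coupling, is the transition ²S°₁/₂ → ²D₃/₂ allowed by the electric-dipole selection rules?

forbidden

Reading off the term symbols: S 1/2→1/2, L 0→2, J 1/2→3/2, parity odd→even.
ΔS = 0: S: 1/2 → 1/2 — ✓.
Parity must change: odd → even — ✓.
ΔJ = 0, ±1 (not J=0↔0): J: 1/2 → 3/2, ΔJ = +1 — ✓.
ΔL = 0, ±1 (not L=0↔0): L: 0 → 2, ΔL = +2 — ✗.
Rule(s) violated: ΔL.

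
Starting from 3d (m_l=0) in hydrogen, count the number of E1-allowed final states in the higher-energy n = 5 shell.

E1 requires Δl = ±1, so l_f ∈ {1, 3}; with 0 ≤ l_f ≤ n_f−1 = 4, the allowed l_f values are {1, 3}.
For l_f = 1: m_f ∈ {m_i−1, m_i, m_i+1} ∩ [−1, 1] = {-1, 0, 1} → 3 states.
For l_f = 3: m_f ∈ {m_i−1, m_i, m_i+1} ∩ [−3, 3] = {-1, 0, 1} → 3 states.
Total: 6.

6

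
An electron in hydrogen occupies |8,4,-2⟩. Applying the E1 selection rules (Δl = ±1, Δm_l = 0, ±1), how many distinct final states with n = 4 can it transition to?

3

E1 requires Δl = ±1, so l_f ∈ {3, 5}; with 0 ≤ l_f ≤ n_f−1 = 3, the allowed l_f values are {3}.
For l_f = 3: m_f ∈ {m_i−1, m_i, m_i+1} ∩ [−3, 3] = {-3, -2, -1} → 3 states.
Total: 3.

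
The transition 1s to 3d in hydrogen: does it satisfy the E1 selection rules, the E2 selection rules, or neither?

E2

Δl = 2 − 0 = +2; l_i + l_f = 2.
E1 (Δl = ±1): not satisfied.
E2 (Δl = 0,±2, l_i+l_f ≥ 2): satisfied.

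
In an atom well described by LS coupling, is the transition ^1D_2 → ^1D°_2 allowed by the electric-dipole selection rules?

allowed

Parity must change: even → odd — ✓.
ΔS = 0: S: 0 → 0 — ✓.
ΔL = 0, ±1 (not L=0↔0): L: 2 → 2, ΔL = +0 — ✓.
ΔJ = 0, ±1 (not J=0↔0): J: 2 → 2, ΔJ = +0 — ✓.
All four E1 rules are satisfied.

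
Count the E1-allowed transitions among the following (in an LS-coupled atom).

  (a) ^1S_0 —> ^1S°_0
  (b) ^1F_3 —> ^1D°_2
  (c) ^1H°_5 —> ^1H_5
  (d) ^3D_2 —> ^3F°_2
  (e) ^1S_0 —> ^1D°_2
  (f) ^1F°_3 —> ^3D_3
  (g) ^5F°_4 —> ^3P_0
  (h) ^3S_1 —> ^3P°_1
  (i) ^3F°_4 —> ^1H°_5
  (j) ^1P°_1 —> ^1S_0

5

(a) forbidden (ΔL, ΔJ fail)
(b) allowed
(c) allowed
(d) allowed
(e) forbidden (ΔL, ΔJ fail)
(f) forbidden (ΔS fails)
(g) forbidden (ΔS, ΔL, ΔJ fail)
(h) allowed
(i) forbidden (parity, ΔS, ΔL fail)
(j) allowed
Total allowed: 5 of 10.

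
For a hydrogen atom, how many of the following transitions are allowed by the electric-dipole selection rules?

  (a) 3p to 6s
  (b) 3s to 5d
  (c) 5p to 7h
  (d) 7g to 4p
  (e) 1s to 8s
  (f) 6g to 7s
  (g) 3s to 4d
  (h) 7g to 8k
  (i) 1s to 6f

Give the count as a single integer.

(a) allowed
(b) forbidden — Δl = +2 (E1 requires Δl = ±1)
(c) forbidden — Δl = +4 (E1 requires Δl = ±1)
(d) forbidden — Δl = -3 (E1 requires Δl = ±1)
(e) forbidden — Δl = +0 (E1 requires Δl = ±1)
(f) forbidden — Δl = -4 (E1 requires Δl = ±1)
(g) forbidden — Δl = +2 (E1 requires Δl = ±1)
(h) forbidden — Δl = +3 (E1 requires Δl = ±1)
(i) forbidden — Δl = +3 (E1 requires Δl = ±1)
Total allowed: 1 of 9.

1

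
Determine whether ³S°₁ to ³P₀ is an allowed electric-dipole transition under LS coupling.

allowed

Parity must change: odd → even — ✓.
ΔS = 0: S: 1 → 1 — ✓.
ΔL = 0, ±1 (not L=0↔0): L: 0 → 1, ΔL = +1 — ✓.
ΔJ = 0, ±1 (not J=0↔0): J: 1 → 0, ΔJ = -1 — ✓.
All four E1 rules are satisfied.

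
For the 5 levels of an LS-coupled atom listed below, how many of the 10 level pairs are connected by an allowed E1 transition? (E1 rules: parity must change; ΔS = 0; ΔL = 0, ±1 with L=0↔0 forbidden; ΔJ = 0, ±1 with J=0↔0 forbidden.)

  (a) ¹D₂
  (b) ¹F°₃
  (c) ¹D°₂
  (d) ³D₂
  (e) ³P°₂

(a)–(b): allowed.
(a)–(c): allowed.
(a)–(d): forbidden (parity, ΔS).
(a)–(e): forbidden (ΔS).
(b)–(c): forbidden (parity).
(b)–(d): forbidden (ΔS).
(b)–(e): forbidden (parity, ΔS, ΔL).
(c)–(d): forbidden (ΔS).
(c)–(e): forbidden (parity, ΔS).
(d)–(e): allowed.
Allowed pairs: 3 of 10.

3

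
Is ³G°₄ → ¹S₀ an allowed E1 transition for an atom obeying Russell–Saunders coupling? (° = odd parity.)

forbidden

Parity must change: odd → even — ok.
ΔS = 0: S: 1 → 0 — fails.
ΔL = 0, ±1 (not L=0↔0): L: 4 → 0, ΔL = -4 — fails.
ΔJ = 0, ±1 (not J=0↔0): J: 4 → 0, ΔJ = -4 — fails.
Rule(s) violated: ΔS, ΔL, ΔJ.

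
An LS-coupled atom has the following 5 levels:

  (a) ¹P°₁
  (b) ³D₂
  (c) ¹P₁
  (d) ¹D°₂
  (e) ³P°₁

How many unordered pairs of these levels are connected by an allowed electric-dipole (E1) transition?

(a)–(b): forbidden (ΔS).
(a)–(c): allowed.
(a)–(d): forbidden (parity).
(a)–(e): forbidden (parity, ΔS).
(b)–(c): forbidden (parity, ΔS).
(b)–(d): forbidden (ΔS).
(b)–(e): allowed.
(c)–(d): allowed.
(c)–(e): forbidden (ΔS).
(d)–(e): forbidden (parity, ΔS).
Allowed pairs: 3 of 10.

3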